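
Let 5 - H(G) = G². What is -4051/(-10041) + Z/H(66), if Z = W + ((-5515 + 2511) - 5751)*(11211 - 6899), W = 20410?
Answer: 19940847529/2299389 ≈ 8672.2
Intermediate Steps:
H(G) = 5 - G²
Z = -37731150 (Z = 20410 + ((-5515 + 2511) - 5751)*(11211 - 6899) = 20410 + (-3004 - 5751)*4312 = 20410 - 8755*4312 = 20410 - 37751560 = -37731150)
-4051/(-10041) + Z/H(66) = -4051/(-10041) - 37731150/(5 - 1*66²) = -4051*(-1/10041) - 37731150/(5 - 1*4356) = 4051/10041 - 37731150/(5 - 4356) = 4051/10041 - 37731150/(-4351) = 4051/10041 - 37731150*(-1/4351) = 4051/10041 + 1985850/229 = 19940847529/2299389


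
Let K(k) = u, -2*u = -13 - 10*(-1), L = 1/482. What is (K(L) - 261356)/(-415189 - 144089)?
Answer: 522709/1118556 ≈ 0.46731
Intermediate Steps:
L = 1/482 ≈ 0.0020747
u = 3/2 (u = -(-13 - 10*(-1))/2 = -(-13 + 10)/2 = -½*(-3) = 3/2 ≈ 1.5000)
K(k) = 3/2
(K(L) - 261356)/(-415189 - 144089) = (3/2 - 261356)/(-415189 - 144089) = -522709/2/(-559278) = -522709/2*(-1/559278) = 522709/1118556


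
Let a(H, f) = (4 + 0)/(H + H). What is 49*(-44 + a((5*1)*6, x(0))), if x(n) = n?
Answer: -32291/15 ≈ -2152.7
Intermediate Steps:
a(H, f) = 2/H (a(H, f) = 4/((2*H)) = 4*(1/(2*H)) = 2/H)
49*(-44 + a((5*1)*6, x(0))) = 49*(-44 + 2/(((5*1)*6))) = 49*(-44 + 2/((5*6))) = 49*(-44 + 2/30) = 49*(-44 + 2*(1/30)) = 49*(-44 + 1/15) = 49*(-659/15) = -32291/15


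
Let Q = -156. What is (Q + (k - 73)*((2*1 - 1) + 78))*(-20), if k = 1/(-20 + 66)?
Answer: 2723790/23 ≈ 1.1843e+5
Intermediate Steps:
k = 1/46 ≈ 0.021739
(Q + (k - 73)*((2*1 - 1) + 78))*(-20) = (-156 + (1/46 - 73)*((2*1 - 1) + 78))*(-20) = (-156 - 3357*((2 - 1) + 78)/46)*(-20) = (-156 - 3357*(1 + 78)/46)*(-20) = (-156 - 3357/46*79)*(-20) = (-156 - 265203/46)*(-20) = -272379/46*(-20) = 2723790/23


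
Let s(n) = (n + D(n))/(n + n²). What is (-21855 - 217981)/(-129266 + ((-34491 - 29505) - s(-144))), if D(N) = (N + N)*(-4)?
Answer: 34296548/27636473 ≈ 1.2410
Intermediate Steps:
D(N) = -8*N (D(N) = (2*N)*(-4) = -8*N)
s(n) = -7*n/(n + n²) (s(n) = (n - 8*n)/(n + n²) = (-7*n)/(n + n²) = -7*n/(n + n²))
(-21855 - 217981)/(-129266 + ((-34491 - 29505) - s(-144))) = (-21855 - 217981)/(-129266 + ((-34491 - 29505) - (-7)/(1 - 144))) = -239836/(-129266 + (-63996 - (-7)/(-143))) = -239836/(-129266 + (-63996 - (-7)*(-1)/143)) = -239836/(-129266 + (-63996 - 1*7/143)) = -239836/(-129266 + (-63996 - 7/143)) = -239836/(-129266 - 9151435/143) = -239836/(-27636473/143) = -239836*(-143/27636473) = 34296548/27636473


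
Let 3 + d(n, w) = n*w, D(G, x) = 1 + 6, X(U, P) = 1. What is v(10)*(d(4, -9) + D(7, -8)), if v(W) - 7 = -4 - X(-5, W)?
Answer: -64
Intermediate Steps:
D(G, x) = 7
d(n, w) = -3 + n*w
v(W) = 2 (v(W) = 7 + (-4 - 1*1) = 7 + (-4 - 1) = 7 - 5 = 2)
v(10)*(d(4, -9) + D(7, -8)) = 2*((-3 + 4*(-9)) + 7) = 2*((-3 - 36) + 7) = 2*(-39 + 7) = 2*(-32) = -64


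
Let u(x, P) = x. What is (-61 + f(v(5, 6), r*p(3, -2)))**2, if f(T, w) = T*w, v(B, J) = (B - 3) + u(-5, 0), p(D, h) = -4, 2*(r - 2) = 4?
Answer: 169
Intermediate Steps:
r = 4 (r = 2 + (1/2)*4 = 2 + 2 = 4)
v(B, J) = -8 + B (v(B, J) = (B - 3) - 5 = (-3 + B) - 5 = -8 + B)
(-61 + f(v(5, 6), r*p(3, -2)))**2 = (-61 + (-8 + 5)*(4*(-4)))**2 = (-61 - 3*(-16))**2 = (-61 + 48)**2 = (-13)**2 = 169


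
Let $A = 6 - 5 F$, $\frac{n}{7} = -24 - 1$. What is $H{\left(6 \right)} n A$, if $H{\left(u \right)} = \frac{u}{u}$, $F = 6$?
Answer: $4200$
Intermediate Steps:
$n = -175$ ($n = 7 \left(-24 - 1\right) = 7 \left(-25\right) = -175$)
$A = -24$ ($A = 6 - 30 = -24$)
$H{\left(u \right)} = 1$
$H{\left(6 \right)} n A = 1 \left(-175\right) \left(-24\right) = \left(-175\right) \left(-24\right) = 4200$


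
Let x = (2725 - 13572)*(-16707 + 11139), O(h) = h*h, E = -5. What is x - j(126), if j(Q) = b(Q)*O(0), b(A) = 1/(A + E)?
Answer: 60396096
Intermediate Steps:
b(A) = 1/(-5 + A) (b(A) = 1/(A - 5) = 1/(-5 + A))
O(h) = h²
x = 60396096 (x = -10847*(-5568) = 60396096)
j(Q) = 0 (j(Q) = 0²/(-5 + Q) = 0/(-5 + Q) = 0)
x - j(126) = 60396096 - 1*0 = 60396096 + 0 = 60396096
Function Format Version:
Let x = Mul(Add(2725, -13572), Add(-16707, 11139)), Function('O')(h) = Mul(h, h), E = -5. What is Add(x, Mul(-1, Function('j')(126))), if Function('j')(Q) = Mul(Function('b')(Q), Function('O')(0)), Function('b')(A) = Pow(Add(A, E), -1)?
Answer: 60396096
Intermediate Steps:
Function('b')(A) = Pow(Add(-5, A), -1) (Function('b')(A) = Pow(Add(A, -5), -1) = Pow(Add(-5, A), -1))
Function('O')(h) = Pow(h, 2)
x = 60396096 (x = Mul(-10847, -5568) = 60396096)
Function('j')(Q) = 0 (Function('j')(Q) = Mul(Pow(Add(-5, Q), -1), Pow(0, 2)) = Mul(Pow(Add(-5, Q), -1), 0) = 0)
Add(x, Mul(-1, Function('j')(126))) = Add(60396096, Mul(-1, 0)) = Add(60396096, 0) = 60396096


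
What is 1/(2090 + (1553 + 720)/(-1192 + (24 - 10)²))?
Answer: 996/2079367 ≈ 0.00047899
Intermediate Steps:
1/(2090 + (1553 + 720)/(-1192 + (24 - 10)²)) = 1/(2090 + 2273/(-1192 + 14²)) = 1/(2090 + 2273/(-1192 + 196)) = 1/(2090 + 2273/(-996)) = 1/(2090 + 2273*(-1/996)) = 1/(2090 - 2273/996) = 1/(2079367/996) = 996/2079367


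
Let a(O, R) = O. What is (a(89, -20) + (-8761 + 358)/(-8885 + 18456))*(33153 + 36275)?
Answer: 3444510944/563 ≈ 6.1181e+6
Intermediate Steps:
(a(89, -20) + (-8761 + 358)/(-8885 + 18456))*(33153 + 36275) = (89 + (-8761 + 358)/(-8885 + 18456))*(33153 + 36275) = (89 - 8403/9571)*69428 = (843416/9571)*69428 = 3444510944/563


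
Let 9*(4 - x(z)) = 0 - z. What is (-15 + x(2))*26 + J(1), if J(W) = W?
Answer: -2513/9 ≈ -279.22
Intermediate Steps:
x(z) = 4 + z/9 (x(z) = 4 - (0 - z)/9 = 4 - (-1)*z/9 = 4 + z/9)
(-15 + x(2))*26 + J(1) = (-15 + (4 + (⅑)*2))*26 + 1 = (-15 + (4 + 2/9))*26 + 1 = (-15 + 38/9)*26 + 1 = -97/9*26 + 1 = -2522/9 + 1 = -2513/9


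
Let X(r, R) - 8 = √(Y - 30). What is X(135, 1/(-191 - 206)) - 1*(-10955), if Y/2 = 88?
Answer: 10963 + √146 ≈ 10975.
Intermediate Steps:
Y = 176 (Y = 2*88 = 176)
X(r, R) = 8 + √146 (X(r, R) = 8 + √(176 - 30) = 8 + √146)
X(135, 1/(-191 - 206)) - 1*(-10955) = (8 + √146) - 1*(-10955) = (8 + √146) + 10955 = 10963 + √146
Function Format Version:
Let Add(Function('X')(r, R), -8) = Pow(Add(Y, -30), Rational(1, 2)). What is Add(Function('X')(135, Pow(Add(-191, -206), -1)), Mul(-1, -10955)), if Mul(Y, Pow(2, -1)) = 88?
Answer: Add(10963, Pow(146, Rational(1, 2))) ≈ 10975.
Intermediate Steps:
Y = 176 (Y = Mul(2, 88) = 176)
Function('X')(r, R) = Add(8, Pow(146, Rational(1, 2))) (Function('X')(r, R) = Add(8, Pow(Add(176, -30), Rational(1, 2))) = Add(8, Pow(146, Rational(1, 2))))
Add(Function('X')(135, Pow(Add(-191, -206), -1)), Mul(-1, -10955)) = Add(Add(8, Pow(146, Rational(1, 2))), Mul(-1, -10955)) = Add(Add(8, Pow(146, Rational(1, 2))), 10955) = Add(10963, Pow(146, Rational(1, 2)))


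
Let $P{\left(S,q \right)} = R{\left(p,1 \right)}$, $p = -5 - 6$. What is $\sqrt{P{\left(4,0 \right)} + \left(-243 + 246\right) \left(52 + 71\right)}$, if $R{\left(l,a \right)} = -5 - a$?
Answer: $11 \sqrt{3} \approx 19.053$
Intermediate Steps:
$p = -11$ ($p = -5 - 6 = -11$)
$P{\left(S,q \right)} = -6$ ($P{\left(S,q \right)} = -5 - 1 = -6$)
$\sqrt{P{\left(4,0 \right)} + \left(-243 + 246\right) \left(52 + 71\right)} = \sqrt{-6 + \left(-243 + 246\right) \left(52 + 71\right)} = \sqrt{-6 + 3 \cdot 123} = \sqrt{-6 + 369} = \sqrt{363} = 11 \sqrt{3}$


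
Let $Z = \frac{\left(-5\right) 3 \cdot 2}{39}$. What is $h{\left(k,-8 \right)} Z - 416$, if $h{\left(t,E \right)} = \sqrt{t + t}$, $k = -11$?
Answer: $-416 - \frac{10 i \sqrt{22}}{13} \approx -416.0 - 3.608 i$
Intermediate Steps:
$h{\left(t,E \right)} = \sqrt{2} \sqrt{t}$ ($h{\left(t,E \right)} = \sqrt{2 t} = \sqrt{2} \sqrt{t}$)
$Z = - \frac{10}{13}$ ($Z = \left(-15\right) 2 \cdot \frac{1}{39} = \left(-30\right) \frac{1}{39} = - \frac{10}{13} \approx -0.76923$)
$h{\left(k,-8 \right)} Z - 416 = \sqrt{2} \sqrt{-11} \left(- \frac{10}{13}\right) - 416 = \sqrt{2} i \sqrt{11} \left(- \frac{10}{13}\right) - 416 = i \sqrt{22} \left(- \frac{10}{13}\right) - 416 = - \frac{10 i \sqrt{22}}{13} - 416 = -416 - \frac{10 i \sqrt{22}}{13}$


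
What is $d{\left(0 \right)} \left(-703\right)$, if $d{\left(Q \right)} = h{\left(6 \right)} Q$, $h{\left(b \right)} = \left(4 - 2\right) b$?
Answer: $0$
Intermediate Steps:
$h{\left(b \right)} = 2 b$
$d{\left(Q \right)} = 12 Q$ ($d{\left(Q \right)} = 2 \cdot 6 Q = 12 Q$)
$d{\left(0 \right)} \left(-703\right) = 12 \cdot 0 \left(-703\right) = 0 \left(-703\right) = 0$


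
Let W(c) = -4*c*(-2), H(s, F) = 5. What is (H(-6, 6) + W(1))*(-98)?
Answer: -1274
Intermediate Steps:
W(c) = 8*c
(H(-6, 6) + W(1))*(-98) = (5 + 8*1)*(-98) = (5 + 8)*(-98) = 13*(-98) = -1274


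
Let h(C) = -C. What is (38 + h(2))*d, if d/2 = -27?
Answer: -1944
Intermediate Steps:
d = -54 (d = 2*(-27) = -54)
(38 + h(2))*d = (38 - 1*2)*(-54) = (38 - 2)*(-54) = 36*(-54) = -1944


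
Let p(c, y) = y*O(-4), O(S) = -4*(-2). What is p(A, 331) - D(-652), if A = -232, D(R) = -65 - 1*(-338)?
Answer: 2375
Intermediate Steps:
D(R) = 273 (D(R) = -65 + 338 = 273)
O(S) = 8
p(c, y) = 8*y (p(c, y) = y*8 = 8*y)
p(A, 331) - D(-652) = 8*331 - 1*273 = 2648 - 273 = 2375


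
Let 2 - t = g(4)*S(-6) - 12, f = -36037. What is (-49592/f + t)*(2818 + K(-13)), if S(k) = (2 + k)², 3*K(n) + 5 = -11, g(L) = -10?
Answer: 53328413140/108111 ≈ 4.9327e+5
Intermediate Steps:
K(n) = -16/3 (K(n) = -5/3 + (⅓)*(-11) = -5/3 - 11/3 = -16/3)
t = 174 (t = 2 - (-10*(2 - 6)² - 12) = 2 - (-10*(-4)² - 12) = 2 - (-10*16 - 12) = 2 - (-160 - 12) = 2 - 1*(-172) = 2 + 172 = 174)
(-49592/f + t)*(2818 + K(-13)) = (-49592/(-36037) + 174)*(2818 - 16/3) = (-49592*(-1/36037) + 174)*(8438/3) = (49592/36037 + 174)*(8438/3) = (6320030/36037)*(8438/3) = 53328413140/108111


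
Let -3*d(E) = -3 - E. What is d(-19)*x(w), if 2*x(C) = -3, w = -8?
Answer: 8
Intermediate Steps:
x(C) = -3/2 (x(C) = (½)*(-3) = -3/2)
d(E) = 1 + E/3 (d(E) = -(-3 - E)/3 = 1 + E/3)
d(-19)*x(w) = (1 + (⅓)*(-19))*(-3/2) = (1 - 19/3)*(-3/2) = -16/3*(-3/2) = 8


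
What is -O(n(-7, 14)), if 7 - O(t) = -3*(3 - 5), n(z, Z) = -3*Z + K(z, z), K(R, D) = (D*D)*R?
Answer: -1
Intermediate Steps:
K(R, D) = R*D² (K(R, D) = D²*R = R*D²)
n(z, Z) = z³ - 3*Z (n(z, Z) = -3*Z + z*z² = -3*Z + z³ = z³ - 3*Z)
O(t) = 1 (O(t) = 7 - (-3)*(3 - 5) = 7 - (-3)*(-2) = 7 - 1*6 = 7 - 6 = 1)
-O(n(-7, 14)) = -1*1 = -1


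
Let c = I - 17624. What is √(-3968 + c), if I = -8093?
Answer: I*√29685 ≈ 172.29*I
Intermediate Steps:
c = -25717 (c = -8093 - 17624 = -25717)
√(-3968 + c) = √(-3968 - 25717) = √(-29685) = I*√29685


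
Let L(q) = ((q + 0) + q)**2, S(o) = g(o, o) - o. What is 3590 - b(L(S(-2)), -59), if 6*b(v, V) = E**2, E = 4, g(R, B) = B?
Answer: 10762/3 ≈ 3587.3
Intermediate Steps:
S(o) = 0 (S(o) = o - o = 0)
L(q) = 4*q**2 (L(q) = (q + q)**2 = (2*q)**2 = 4*q**2)
b(v, V) = 8/3 (b(v, V) = (1/6)*4**2 = (1/6)*16 = 8/3)
3590 - b(L(S(-2)), -59) = 3590 - 1*8/3 = 3590 - 8/3 = 10762/3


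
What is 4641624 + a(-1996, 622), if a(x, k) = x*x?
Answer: 8625640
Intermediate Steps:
a(x, k) = x²
4641624 + a(-1996, 622) = 4641624 + (-1996)² = 4641624 + 3984016 = 8625640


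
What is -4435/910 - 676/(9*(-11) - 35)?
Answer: 2087/12194 ≈ 0.17115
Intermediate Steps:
-4435/910 - 676/(9*(-11) - 35) = -4435*1/910 - 676/(-99 - 35) = -887/182 - 676/(-134) = -887/182 - 676*(-1/134) = -887/182 + 338/67 = 2087/12194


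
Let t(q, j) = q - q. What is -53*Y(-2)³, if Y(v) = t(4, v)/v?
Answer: 0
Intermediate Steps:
t(q, j) = 0
Y(v) = 0 (Y(v) = 0/v = 0)
-53*Y(-2)³ = -53*0³ = -53*0 = 0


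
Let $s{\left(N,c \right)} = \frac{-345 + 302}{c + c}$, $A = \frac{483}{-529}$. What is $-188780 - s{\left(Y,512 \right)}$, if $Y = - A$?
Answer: $- \frac{193310677}{1024} \approx -1.8878 \cdot 10^{5}$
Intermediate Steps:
$A = - \frac{21}{23}$ ($A = 483 \left(- \frac{1}{529}\right) = - \frac{21}{23} \approx -0.91304$)
$Y = \frac{21}{23}$ ($Y = \left(-1\right) \left(- \frac{21}{23}\right) = \frac{21}{23} \approx 0.91304$)
$s{\left(N,c \right)} = - \frac{43}{2 c}$
$-188780 - s{\left(Y,512 \right)} = -188780 - - \frac{43}{2 \cdot 512} = -188780 - \left(- \frac{43}{2}\right) \frac{1}{512} = -188780 - - \frac{43}{1024} = -188780 + \frac{43}{1024} = - \frac{193310677}{1024}$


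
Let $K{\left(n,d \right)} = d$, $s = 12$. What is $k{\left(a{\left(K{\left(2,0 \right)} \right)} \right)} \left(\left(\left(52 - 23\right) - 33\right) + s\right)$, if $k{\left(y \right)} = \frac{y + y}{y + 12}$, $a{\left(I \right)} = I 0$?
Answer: $0$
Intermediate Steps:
$a{\left(I \right)} = 0$
$k{\left(y \right)} = \frac{2 y}{12 + y}$
$k{\left(a{\left(K{\left(2,0 \right)} \right)} \right)} \left(\left(\left(52 - 23\right) - 33\right) + s\right) = 2 \cdot 0 \frac{1}{12 + 0} \left(\left(\left(52 - 23\right) - 33\right) + 12\right) = 2 \cdot 0 \cdot \frac{1}{12} \left(\left(29 - 33\right) + 12\right) = 2 \cdot 0 \cdot \frac{1}{12} \left(-4 + 12\right) = 0 \cdot 8 = 0$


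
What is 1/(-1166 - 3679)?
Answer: -1/4845 ≈ -0.00020640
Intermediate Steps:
1/(-1166 - 3679) = 1/(-4845) = -1/4845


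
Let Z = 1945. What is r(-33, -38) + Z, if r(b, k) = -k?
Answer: 1983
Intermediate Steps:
r(-33, -38) + Z = -1*(-38) + 1945 = 38 + 1945 = 1983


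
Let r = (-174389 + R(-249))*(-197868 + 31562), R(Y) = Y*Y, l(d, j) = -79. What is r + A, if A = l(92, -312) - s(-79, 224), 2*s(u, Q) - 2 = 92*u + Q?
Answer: 18690802170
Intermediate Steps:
s(u, Q) = 1 + Q/2 + 46*u (s(u, Q) = 1 + (92*u + Q)/2 = 1 + (Q + 92*u)/2 = 1 + (Q/2 + 46*u) = 1 + Q/2 + 46*u)
R(Y) = Y²
A = 3442 (A = -79 - (1 + (½)*224 + 46*(-79)) = -79 - (1 + 112 - 3634) = -79 - 1*(-3521) = -79 + 3521 = 3442)
r = 18690798728 (r = (-174389 + (-249)²)*(-197868 + 31562) = (-174389 + 62001)*(-166306) = -112388*(-166306) = 18690798728)
r + A = 18690798728 + 3442 = 18690802170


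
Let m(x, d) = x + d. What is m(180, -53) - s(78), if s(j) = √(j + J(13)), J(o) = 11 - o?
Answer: 127 - 2*√19 ≈ 118.28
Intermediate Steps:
s(j) = √(-2 + j) (s(j) = √(j + (11 - 1*13)) = √(j + (11 - 13)) = √(j - 2) = √(-2 + j))
m(x, d) = d + x
m(180, -53) - s(78) = (-53 + 180) - √(-2 + 78) = 127 - √76 = 127 - 2*√19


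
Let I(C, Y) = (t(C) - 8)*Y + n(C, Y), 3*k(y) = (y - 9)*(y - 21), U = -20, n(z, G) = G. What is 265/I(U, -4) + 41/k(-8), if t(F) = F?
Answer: 143929/53244 ≈ 2.7032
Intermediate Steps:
k(y) = (-21 + y)*(-9 + y)/3 (k(y) = ((y - 9)*(y - 21))/3 = ((-9 + y)*(-21 + y))/3 = ((-21 + y)*(-9 + y))/3 = (-21 + y)*(-9 + y)/3)
I(C, Y) = Y + Y*(-8 + C) (I(C, Y) = (C - 8)*Y + Y = (-8 + C)*Y + Y = Y*(-8 + C) + Y = Y + Y*(-8 + C))
265/I(U, -4) + 41/k(-8) = 265/((-4*(-7 - 20))) + 41/(63 - 10*(-8) + (⅓)*(-8)²) = 265/((-4*(-27))) + 41/(63 + 80 + (⅓)*64) = 265/108 + 41/(63 + 80 + 64/3) = 265*(1/108) + 41/(493/3) = 265/108 + 41*(3/493) = 265/108 + 123/493 = 143929/53244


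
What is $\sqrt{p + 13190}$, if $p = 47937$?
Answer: $\sqrt{61127} \approx 247.24$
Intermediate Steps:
$\sqrt{p + 13190} = \sqrt{47937 + 13190} = \sqrt{61127}$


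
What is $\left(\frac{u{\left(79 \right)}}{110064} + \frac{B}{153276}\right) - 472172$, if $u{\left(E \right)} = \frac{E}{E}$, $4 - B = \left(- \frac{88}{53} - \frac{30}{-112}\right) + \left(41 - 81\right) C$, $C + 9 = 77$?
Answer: $- \frac{492540926354020217}{1043138824224} \approx -4.7217 \cdot 10^{5}$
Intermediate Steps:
$C = 68$ ($C = -9 + 77 = 68$)
$B = \frac{8088965}{2968}$ ($B = 4 - \left(\left(- \frac{88}{53} - \frac{30}{-112}\right) + \left(41 - 81\right) 68\right) = 4 - \left(\left(\left(-88\right) \frac{1}{53} - - \frac{15}{56}\right) - 2720\right) = 4 - \left(\left(- \frac{88}{53} + \frac{15}{56}\right) - 2720\right) = 4 - \left(- \frac{4133}{2968} - 2720\right) = 4 - - \frac{8077093}{2968} = 4 + \frac{8077093}{2968} = \frac{8088965}{2968} \approx 2725.4$)
$u{\left(E \right)} = 1$
$\left(\frac{u{\left(79 \right)}}{110064} + \frac{B}{153276}\right) - 472172 = \left(1 \cdot \frac{1}{110064} + \frac{8088965}{2968 \cdot 153276}\right) - 472172 = \left(1 \cdot \frac{1}{110064} + \frac{8088965}{2968} \cdot \frac{1}{153276}\right) - 472172 = \left(\frac{1}{110064} + \frac{8088965}{454923168}\right) - 472172 = \frac{18557474311}{1043138824224} - 472172 = - \frac{492540926354020217}{1043138824224}$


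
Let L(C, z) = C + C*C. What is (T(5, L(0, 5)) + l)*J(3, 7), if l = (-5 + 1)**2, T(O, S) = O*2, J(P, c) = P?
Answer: 78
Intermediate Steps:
L(C, z) = C + C**2
T(O, S) = 2*O
l = 16 (l = (-4)**2 = 16)
(T(5, L(0, 5)) + l)*J(3, 7) = (2*5 + 16)*3 = (10 + 16)*3 = 26*3 = 78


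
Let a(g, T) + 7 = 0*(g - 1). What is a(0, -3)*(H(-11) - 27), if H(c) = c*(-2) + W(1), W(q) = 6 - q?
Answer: 0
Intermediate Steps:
H(c) = 5 - 2*c (H(c) = c*(-2) + (6 - 1*1) = -2*c + (6 - 1) = -2*c + 5 = 5 - 2*c)
a(g, T) = -7 (a(g, T) = -7 + 0*(g - 1) = -7 + 0*(-1 + g) = -7 + 0 = -7)
a(0, -3)*(H(-11) - 27) = -7*((5 - 2*(-11)) - 27) = -7*((5 + 22) - 27) = -7*(27 - 27) = -7*0 = 0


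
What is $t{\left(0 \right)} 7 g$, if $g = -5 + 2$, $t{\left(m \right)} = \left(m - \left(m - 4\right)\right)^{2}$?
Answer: $-336$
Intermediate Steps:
$t{\left(m \right)} = 16$ ($t{\left(m \right)} = \left(m - \left(-4 + m\right)\right)^{2} = 4^{2} = 16$)
$g = -3$
$t{\left(0 \right)} 7 g = 16 \cdot 7 \left(-3\right) = 112 \left(-3\right) = -336$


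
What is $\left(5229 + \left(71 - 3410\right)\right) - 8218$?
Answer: $-6328$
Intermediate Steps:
$\left(5229 + \left(71 - 3410\right)\right) - 8218 = \left(5229 - 3339\right) - 8218 = 1890 - 8218 = -6328$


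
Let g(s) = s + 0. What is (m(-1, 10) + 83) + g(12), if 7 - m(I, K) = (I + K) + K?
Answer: 83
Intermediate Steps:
g(s) = s
m(I, K) = 7 - I - 2*K (m(I, K) = 7 - ((I + K) + K) = 7 - (I + 2*K) = 7 + (-I - 2*K) = 7 - I - 2*K)
(m(-1, 10) + 83) + g(12) = ((7 - 1*(-1) - 2*10) + 83) + 12 = ((7 + 1 - 20) + 83) + 12 = (-12 + 83) + 12 = 71 + 12 = 83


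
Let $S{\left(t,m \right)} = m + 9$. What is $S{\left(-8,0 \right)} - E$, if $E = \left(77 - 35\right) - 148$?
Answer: $115$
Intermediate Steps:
$S{\left(t,m \right)} = 9 + m$
$E = -106$ ($E = 42 - 148 = -106$)
$S{\left(-8,0 \right)} - E = \left(9 + 0\right) - -106 = 9 + 106 = 115$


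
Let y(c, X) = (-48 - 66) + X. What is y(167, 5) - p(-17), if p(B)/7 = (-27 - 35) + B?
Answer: 444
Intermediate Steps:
y(c, X) = -114 + X
p(B) = -434 + 7*B (p(B) = 7*((-27 - 35) + B) = 7*(-62 + B) = -434 + 7*B)
y(167, 5) - p(-17) = (-114 + 5) - (-434 + 7*(-17)) = -109 - (-434 - 119) = -109 - 1*(-553) = -109 + 553 = 444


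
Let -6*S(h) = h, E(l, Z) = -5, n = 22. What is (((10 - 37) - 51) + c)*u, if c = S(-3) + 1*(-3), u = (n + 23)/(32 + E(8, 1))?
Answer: -805/6 ≈ -134.17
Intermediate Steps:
S(h) = -h/6
u = 5/3 (u = (22 + 23)/(32 - 5) = 45/27 = 45*(1/27) = 5/3 ≈ 1.6667)
c = -5/2 (c = -⅙*(-3) + 1*(-3) = ½ - 3 = -5/2 ≈ -2.5000)
(((10 - 37) - 51) + c)*u = (((10 - 37) - 51) - 5/2)*(5/3) = ((-27 - 51) - 5/2)*(5/3) = (-78 - 5/2)*(5/3) = -161/2*5/3 = -805/6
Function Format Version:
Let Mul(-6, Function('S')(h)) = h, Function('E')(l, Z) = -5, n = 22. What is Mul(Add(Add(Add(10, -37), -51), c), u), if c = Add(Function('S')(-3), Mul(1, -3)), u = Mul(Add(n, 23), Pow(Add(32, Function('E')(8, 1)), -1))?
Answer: Rational(-805, 6) ≈ -134.17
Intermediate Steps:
Function('S')(h) = Mul(Rational(-1, 6), h)
u = Rational(5, 3) (u = Mul(Add(22, 23), Pow(Add(32, -5), -1)) = Mul(45, Pow(27, -1)) = Mul(45, Rational(1, 27)) = Rational(5, 3) ≈ 1.6667)
c = Rational(-5, 2) (c = Add(Mul(Rational(-1, 6), -3), Mul(1, -3)) = Add(Rational(1, 2), -3) = Rational(-5, 2) ≈ -2.5000)
Mul(Add(Add(Add(10, -37), -51), c), u) = Mul(Add(Add(Add(10, -37), -51), Rational(-5, 2)), Rational(5, 3)) = Mul(Add(Add(-27, -51), Rational(-5, 2)), Rational(5, 3)) = Mul(Add(-78, Rational(-5, 2)), Rational(5, 3)) = Mul(Rational(-161, 2), Rational(5, 3)) = Rational(-805, 6)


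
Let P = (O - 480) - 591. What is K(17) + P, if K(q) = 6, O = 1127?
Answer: 62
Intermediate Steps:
P = 56 (P = (1127 - 480) - 591 = 647 - 591 = 56)
K(17) + P = 6 + 56 = 62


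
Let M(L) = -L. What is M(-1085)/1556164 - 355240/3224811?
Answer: -549312779425/5018334785004 ≈ -0.10946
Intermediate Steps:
M(-1085)/1556164 - 355240/3224811 = -1*(-1085)/1556164 - 355240/3224811 = 1085*(1/1556164) - 355240*1/3224811 = 1085/1556164 - 355240/3224811 = -549312779425/5018334785004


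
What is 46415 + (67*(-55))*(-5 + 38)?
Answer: -75190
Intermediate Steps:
46415 + (67*(-55))*(-5 + 38) = 46415 - 3685*33 = 46415 - 121605 = -75190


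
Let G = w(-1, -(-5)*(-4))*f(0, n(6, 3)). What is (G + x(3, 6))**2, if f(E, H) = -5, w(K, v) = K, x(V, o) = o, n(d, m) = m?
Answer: 121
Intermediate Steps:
G = 5 (G = -1*(-5) = 5)
(G + x(3, 6))**2 = (5 + 6)**2 = 11**2 = 121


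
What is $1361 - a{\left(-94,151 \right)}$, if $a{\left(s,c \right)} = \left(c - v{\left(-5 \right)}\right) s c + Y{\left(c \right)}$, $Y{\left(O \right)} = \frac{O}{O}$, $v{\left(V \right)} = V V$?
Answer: $1789804$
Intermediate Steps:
$v{\left(V \right)} = V^{2}$
$Y{\left(O \right)} = 1$
$a{\left(s,c \right)} = 1 + c s \left(-25 + c\right)$ ($a{\left(s,c \right)} = \left(c - \left(-5\right)^{2}\right) s c + 1 = \left(c - 25\right) s c + 1 = \left(-25 + c\right) s c + 1 = s \left(-25 + c\right) c + 1 = c s \left(-25 + c\right) + 1 = 1 + c s \left(-25 + c\right)$)
$1361 - a{\left(-94,151 \right)} = 1361 - \left(1 - 94 \cdot 151^{2} - 3775 \left(-94\right)\right) = 1361 - \left(1 - 2143294 + 354850\right) = 1361 - -1788443 = 1361 + 1788443 = 1789804$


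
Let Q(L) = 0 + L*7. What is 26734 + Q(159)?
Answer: 27847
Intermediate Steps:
Q(L) = 7*L (Q(L) = 0 + 7*L = 7*L)
26734 + Q(159) = 26734 + 7*159 = 26734 + 1113 = 27847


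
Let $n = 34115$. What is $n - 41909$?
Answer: $-7794$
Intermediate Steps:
$n - 41909 = 34115 - 41909 = -7794$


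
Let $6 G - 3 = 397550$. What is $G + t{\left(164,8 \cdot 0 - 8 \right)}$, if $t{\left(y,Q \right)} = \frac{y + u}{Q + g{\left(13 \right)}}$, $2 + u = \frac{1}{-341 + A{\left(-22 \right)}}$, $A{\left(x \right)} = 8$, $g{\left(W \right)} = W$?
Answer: $\frac{44149961}{666} \approx 66291.0$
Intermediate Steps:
$G = \frac{397553}{6}$ ($G = \frac{1}{2} + \frac{1}{6} \cdot 397550 = \frac{1}{2} + \frac{198775}{3} = \frac{397553}{6} \approx 66259.0$)
$u = - \frac{667}{333}$ ($u = -2 + \frac{1}{-341 + 8} = -2 + \frac{1}{-333} = -2 - \frac{1}{333} = - \frac{667}{333} \approx -2.003$)
$t{\left(y,Q \right)} = \frac{- \frac{667}{333} + y}{13 + Q}$ ($t{\left(y,Q \right)} = \frac{y - \frac{667}{333}}{Q + 13} = \frac{- \frac{667}{333} + y}{13 + Q}$)
$G + t{\left(164,8 \cdot 0 - 8 \right)} = \frac{397553}{6} + \frac{- \frac{667}{333} + 164}{13 + \left(8 \cdot 0 - 8\right)} = \frac{397553}{6} + \frac{1}{13 + \left(0 - 8\right)} \frac{53945}{333} = \frac{397553}{6} + \frac{1}{13 - 8} \cdot \frac{53945}{333} = \frac{397553}{6} + \frac{1}{5} \cdot \frac{53945}{333} = \frac{397553}{6} + \frac{10789}{333} = \frac{44149961}{666}$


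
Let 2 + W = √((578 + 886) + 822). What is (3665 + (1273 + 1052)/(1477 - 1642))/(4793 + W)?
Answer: 12827104/16831023 - 8032*√254/16831023 ≈ 0.75451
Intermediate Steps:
W = -2 + 3*√254 (W = -2 + √((578 + 886) + 822) = -2 + √(1464 + 822) = -2 + √2286 = -2 + 3*√254 ≈ 45.812)
(3665 + (1273 + 1052)/(1477 - 1642))/(4793 + W) = (3665 + (1273 + 1052)/(1477 - 1642))/(4793 + (-2 + 3*√254)) = (3665 + 2325/(-165))/(4791 + 3*√254) = (3665 + 2325*(-1/165))/(4791 + 3*√254) = (3665 - 155/11)/(4791 + 3*√254) = 40160/(11*(4791 + 3*√254))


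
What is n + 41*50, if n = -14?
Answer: 2036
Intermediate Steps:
n + 41*50 = -14 + 41*50 = -14 + 2050 = 2036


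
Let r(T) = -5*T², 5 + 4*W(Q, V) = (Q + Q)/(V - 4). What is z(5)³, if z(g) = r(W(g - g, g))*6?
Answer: -52734375/512 ≈ -1.0300e+5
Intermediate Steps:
W(Q, V) = -5/4 + Q/(2*(-4 + V)) (W(Q, V) = -5/4 + ((Q + Q)/(V - 4))/4 = -5/4 + ((2*Q)/(-4 + V))/4 = -5/4 + (2*Q/(-4 + V))/4 = -5/4 + Q/(2*(-4 + V)))
z(g) = -15*(20 - 5*g)²/(8*(-4 + g)²) (z(g) = -5*(20 - 5*g + 2*(g - g))²/(16*(-4 + g)²)*6 = -5*(20 - 5*g + 2*0)²/(16*(-4 + g)²)*6 = -5*(20 - 5*g + 0)²/(16*(-4 + g)²)*6 = -5*(20 - 5*g)²/(16*(-4 + g)²)*6 = -15*(20 - 5*g)²/(8*(-4 + g)²))
z(5)³ = (-375/8)³ = -52734375/512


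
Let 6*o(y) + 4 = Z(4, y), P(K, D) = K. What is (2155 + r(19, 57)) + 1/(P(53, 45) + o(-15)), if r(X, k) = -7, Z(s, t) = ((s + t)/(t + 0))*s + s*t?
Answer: 4139241/1927 ≈ 2148.0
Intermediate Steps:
Z(s, t) = s*t + s*(s + t)/t (Z(s, t) = ((s + t)/t)*s + s*t = s*(s + t)/t + s*t = s*t + s*(s + t)/t)
o(y) = -⅔ + 2*(4 + y*(1 + y))/(3*y) (o(y) = -⅔ + (4*(4 + y*(1 + y))/y)/6 = -⅔ + 2*(4 + y*(1 + y))/(3*y))
(2155 + r(19, 57)) + 1/(P(53, 45) + o(-15)) = (2155 - 7) + 1/(53 + (⅔)*(4 + (-15)²)/(-15)) = 2148 + 1/(53 + (⅔)*(-1/15)*(4 + 225)) = 2148 + 1/(53 + (⅔)*(-1/15)*229) = 2148 + 1/(53 - 458/45) = 2148 + 1/(1927/45) = 2148 + 45/1927 = 4139241/1927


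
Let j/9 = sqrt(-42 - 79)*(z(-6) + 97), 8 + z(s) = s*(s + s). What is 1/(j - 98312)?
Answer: -98312/9919301065 - 15939*I/9919301065 ≈ -9.9112e-6 - 1.6069e-6*I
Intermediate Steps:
z(s) = -8 + 2*s**2 (z(s) = -8 + s*(s + s) = -8 + s*(2*s) = -8 + 2*s**2)
j = 15939*I (j = 9*(sqrt(-42 - 79)*((-8 + 2*(-6)**2) + 97)) = 9*(sqrt(-121)*((-8 + 2*36) + 97)) = 9*((11*I)*((-8 + 72) + 97)) = 9*((11*I)*(64 + 97)) = 9*((11*I)*161) = 9*(1771*I) = 15939*I ≈ 15939.0*I)
1/(j - 98312) = 1/(15939*I - 98312) = 1/(-98312 + 15939*I) = (-98312 - 15939*I)/9919301065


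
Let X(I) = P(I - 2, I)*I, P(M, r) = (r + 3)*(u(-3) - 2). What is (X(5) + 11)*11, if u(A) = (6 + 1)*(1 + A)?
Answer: -6919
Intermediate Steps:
u(A) = 7 + 7*A (u(A) = 7*(1 + A) = 7 + 7*A)
P(M, r) = -48 - 16*r (P(M, r) = (r + 3)*((7 + 7*(-3)) - 2) = (3 + r)*((7 - 21) - 2) = (3 + r)*(-14 - 2) = (3 + r)*(-16) = -48 - 16*r)
X(I) = I*(-48 - 16*I) (X(I) = (-48 - 16*I)*I = I*(-48 - 16*I))
(X(5) + 11)*11 = (-16*5*(3 + 5) + 11)*11 = (-16*5*8 + 11)*11 = (-640 + 11)*11 = -629*11 = -6919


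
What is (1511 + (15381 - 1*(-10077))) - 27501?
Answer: -532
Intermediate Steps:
(1511 + (15381 - 1*(-10077))) - 27501 = (1511 + (15381 + 10077)) - 27501 = (1511 + 25458) - 27501 = 26969 - 27501 = -532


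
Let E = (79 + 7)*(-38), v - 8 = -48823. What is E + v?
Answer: -52083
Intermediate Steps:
v = -48815 (v = 8 - 48823 = -48815)
E = -3268 (E = 86*(-38) = -3268)
E + v = -3268 - 48815 = -52083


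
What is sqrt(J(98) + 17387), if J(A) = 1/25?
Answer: 2*sqrt(108669)/5 ≈ 131.86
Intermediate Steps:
J(A) = 1/25
sqrt(J(98) + 17387) = sqrt(1/25 + 17387) = sqrt(434676/25) = 2*sqrt(108669)/5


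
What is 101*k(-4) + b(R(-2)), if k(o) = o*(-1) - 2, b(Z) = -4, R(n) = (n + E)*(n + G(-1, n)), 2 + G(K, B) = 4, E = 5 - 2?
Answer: 198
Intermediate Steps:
E = 3
G(K, B) = 2 (G(K, B) = -2 + 4 = 2)
R(n) = (2 + n)*(3 + n) (R(n) = (n + 3)*(n + 2) = (3 + n)*(2 + n) = (2 + n)*(3 + n))
k(o) = -2 - o (k(o) = -o - 2 = -2 - o)
101*k(-4) + b(R(-2)) = 101*(-2 - 1*(-4)) - 4 = 101*(-2 + 4) - 4 = 101*2 - 4 = 202 - 4 = 198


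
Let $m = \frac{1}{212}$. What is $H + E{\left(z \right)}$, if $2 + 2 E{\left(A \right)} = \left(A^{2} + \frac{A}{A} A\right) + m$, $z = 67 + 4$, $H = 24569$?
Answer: $\frac{11500577}{424} \approx 27124.0$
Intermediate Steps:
$m = \frac{1}{212} \approx 0.004717$
$z = 71$
$E{\left(A \right)} = - \frac{423}{424} + \frac{A}{2} + \frac{A^{2}}{2}$ ($E{\left(A \right)} = -1 + \frac{\left(A^{2} + \frac{A}{A} A\right) + \frac{1}{212}}{2} = -1 + \frac{\left(A^{2} + 1 A\right) + \frac{1}{212}}{2} = -1 + \frac{\left(A^{2} + A\right) + \frac{1}{212}}{2} = -1 + \frac{\left(A + A^{2}\right) + \frac{1}{212}}{2} = -1 + \frac{\frac{1}{212} + A + A^{2}}{2} = -1 + \left(\frac{1}{424} + \frac{A}{2} + \frac{A^{2}}{2}\right) = - \frac{423}{424} + \frac{A}{2} + \frac{A^{2}}{2}$)
$H + E{\left(z \right)} = 24569 + \left(- \frac{423}{424} + \frac{1}{2} \cdot 71 + \frac{71^{2}}{2}\right) = 24569 + \left(- \frac{423}{424} + \frac{71}{2} + \frac{1}{2} \cdot 5041\right) = 24569 + \left(- \frac{423}{424} + \frac{71}{2} + \frac{5041}{2}\right) = 24569 + \frac{1083321}{424} = \frac{11500577}{424}$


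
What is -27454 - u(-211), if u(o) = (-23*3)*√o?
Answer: -27454 + 69*I*√211 ≈ -27454.0 + 1002.3*I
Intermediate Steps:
u(o) = -69*√o
-27454 - u(-211) = -27454 - (-69)*√(-211) = -27454 - (-69)*I*√211 = -27454 + 69*I*√211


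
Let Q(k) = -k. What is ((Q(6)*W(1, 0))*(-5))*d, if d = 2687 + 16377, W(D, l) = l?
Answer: 0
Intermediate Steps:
d = 19064
((Q(6)*W(1, 0))*(-5))*d = ((-1*6*0)*(-5))*19064 = (-6*0*(-5))*19064 = (0*(-5))*19064 = 0*19064 = 0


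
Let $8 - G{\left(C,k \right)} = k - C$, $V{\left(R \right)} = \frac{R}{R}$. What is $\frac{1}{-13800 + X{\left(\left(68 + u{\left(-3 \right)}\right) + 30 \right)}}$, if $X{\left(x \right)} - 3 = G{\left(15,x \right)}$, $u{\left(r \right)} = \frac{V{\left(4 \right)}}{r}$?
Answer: $- \frac{3}{41615} \approx -7.2089 \cdot 10^{-5}$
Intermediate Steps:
$V{\left(R \right)} = 1$
$u{\left(r \right)} = \frac{1}{r}$ ($u{\left(r \right)} = 1 \frac{1}{r} = \frac{1}{r}$)
$G{\left(C,k \right)} = 8 + C - k$ ($G{\left(C,k \right)} = 8 - \left(k - C\right) = 8 + \left(C - k\right) = 8 + C - k$)
$X{\left(x \right)} = 26 - x$ ($X{\left(x \right)} = 3 + \left(8 + 15 - x\right) = 3 - \left(-23 + x\right) = 26 - x$)
$\frac{1}{-13800 + X{\left(\left(68 + u{\left(-3 \right)}\right) + 30 \right)}} = \frac{1}{-13800 + \left(26 - \left(\left(68 + \frac{1}{-3}\right) + 30\right)\right)} = \frac{1}{-13800 + \left(26 - \left(\left(68 - \frac{1}{3}\right) + 30\right)\right)} = \frac{1}{-13800 + \left(26 - \left(\frac{203}{3} + 30\right)\right)} = \frac{1}{-13800 + \left(26 - \frac{293}{3}\right)} = \frac{1}{-13800 - \frac{215}{3}} = \frac{1}{- \frac{41615}{3}} = - \frac{3}{41615}$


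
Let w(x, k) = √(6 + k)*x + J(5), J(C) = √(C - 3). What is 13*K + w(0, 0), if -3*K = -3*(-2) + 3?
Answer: -39 + √2 ≈ -37.586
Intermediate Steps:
K = -3 (K = -(-3*(-2) + 3)/3 = -(6 + 3)/3 = -⅓*9 = -3)
J(C) = √(-3 + C)
w(x, k) = √2 + x*√(6 + k) (w(x, k) = √(6 + k)*x + √(-3 + 5) = x*√(6 + k) + √2 = √2 + x*√(6 + k))
13*K + w(0, 0) = 13*(-3) + (√2 + 0*√(6 + 0)) = -39 + (√2 + 0*√6) = -39 + (√2 + 0) = -39 + √2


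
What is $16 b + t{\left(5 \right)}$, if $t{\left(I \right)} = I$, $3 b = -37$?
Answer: $- \frac{577}{3} \approx -192.33$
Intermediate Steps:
$b = - \frac{37}{3}$ ($b = \frac{1}{3} \left(-37\right) = - \frac{37}{3} \approx -12.333$)
$16 b + t{\left(5 \right)} = 16 \left(- \frac{37}{3}\right) + 5 = - \frac{592}{3} + 5 = - \frac{577}{3}$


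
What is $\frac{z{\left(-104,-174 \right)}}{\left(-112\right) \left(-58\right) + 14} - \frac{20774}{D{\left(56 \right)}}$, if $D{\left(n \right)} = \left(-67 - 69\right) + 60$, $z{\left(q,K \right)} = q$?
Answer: $\frac{33807709}{123690} \approx 273.33$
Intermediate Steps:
$D{\left(n \right)} = -76$ ($D{\left(n \right)} = -136 + 60 = -76$)
$\frac{z{\left(-104,-174 \right)}}{\left(-112\right) \left(-58\right) + 14} - \frac{20774}{D{\left(56 \right)}} = - \frac{104}{\left(-112\right) \left(-58\right) + 14} - \frac{20774}{-76} = - \frac{104}{6496 + 14} - - \frac{10387}{38} = - \frac{104}{6510} + \frac{10387}{38} = \left(-104\right) \frac{1}{6510} + \frac{10387}{38} = - \frac{52}{3255} + \frac{10387}{38} = \frac{33807709}{123690}$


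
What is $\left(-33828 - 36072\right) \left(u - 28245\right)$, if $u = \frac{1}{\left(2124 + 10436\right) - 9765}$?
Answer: $\frac{1103647940520}{559} \approx 1.9743 \cdot 10^{9}$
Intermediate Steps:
$u = \frac{1}{2795}$ ($u = \frac{1}{12560 - 9765} = \frac{1}{2795} \approx 0.00035778$)
$\left(-33828 - 36072\right) \left(u - 28245\right) = \left(-33828 - 36072\right) \left(\frac{1}{2795} - 28245\right) = \left(-69900\right) \left(- \frac{78944774}{2795}\right) = \frac{1103647940520}{559}$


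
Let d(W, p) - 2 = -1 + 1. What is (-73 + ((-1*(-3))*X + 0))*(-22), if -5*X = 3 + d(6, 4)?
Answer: 1672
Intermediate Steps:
d(W, p) = 2 (d(W, p) = 2 + (-1 + 1) = 2 + 0 = 2)
X = -1 (X = -(3 + 2)/5 = -⅕*5 = -1)
(-73 + ((-1*(-3))*X + 0))*(-22) = (-73 + (-1*(-3)*(-1) + 0))*(-22) = (-73 + (3*(-1) + 0))*(-22) = (-73 + (-3 + 0))*(-22) = (-73 - 3)*(-22) = -76*(-22) = 1672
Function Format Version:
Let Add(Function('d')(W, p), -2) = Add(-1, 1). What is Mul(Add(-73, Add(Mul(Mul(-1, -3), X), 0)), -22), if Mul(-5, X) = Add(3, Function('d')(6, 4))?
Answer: 1672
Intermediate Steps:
Function('d')(W, p) = 2 (Function('d')(W, p) = Add(2, Add(-1, 1)) = Add(2, 0) = 2)
X = -1 (X = Mul(Rational(-1, 5), Add(3, 2)) = Mul(Rational(-1, 5), 5) = -1)
Mul(Add(-73, Add(Mul(Mul(-1, -3), X), 0)), -22) = Mul(Add(-73, Add(Mul(Mul(-1, -3), -1), 0)), -22) = Mul(Add(-73, Add(Mul(3, -1), 0)), -22) = Mul(Add(-73, Add(-3, 0)), -22) = Mul(Add(-73, -3), -22) = Mul(-76, -22) = 1672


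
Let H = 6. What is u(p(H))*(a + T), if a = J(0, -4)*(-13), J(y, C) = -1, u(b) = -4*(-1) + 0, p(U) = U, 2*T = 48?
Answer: 148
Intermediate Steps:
T = 24 (T = (1/2)*48 = 24)
u(b) = 4 (u(b) = 4 + 0 = 4)
a = 13 (a = -1*(-13) = 13)
u(p(H))*(a + T) = 4*(13 + 24) = 4*37 = 148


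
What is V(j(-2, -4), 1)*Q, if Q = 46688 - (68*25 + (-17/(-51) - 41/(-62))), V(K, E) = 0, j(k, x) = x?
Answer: 0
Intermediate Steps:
Q = 8367583/186 (Q = 46688 - (1700 + (-17*(-1/51) - 41*(-1/62))) = 46688 - (1700 + (⅓ + 41/62)) = 46688 - (1700 + 185/186) = 46688 - 1*316385/186 = 46688 - 316385/186 = 8367583/186 ≈ 44987.)
V(j(-2, -4), 1)*Q = 0*(8367583/186) = 0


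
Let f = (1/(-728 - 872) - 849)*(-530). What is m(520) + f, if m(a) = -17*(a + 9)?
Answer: 70556373/160 ≈ 4.4098e+5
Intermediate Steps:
f = 71995253/160 (f = (1/(-1600) - 849)*(-530) = (-1/1600 - 849)*(-530) = -1358401/1600*(-530) = 71995253/160 ≈ 4.4997e+5)
m(a) = -153 - 17*a (m(a) = -17*(9 + a) = -153 - 17*a)
m(520) + f = (-153 - 17*520) + 71995253/160 = (-153 - 8840) + 71995253/160 = -8993 + 71995253/160 = 70556373/160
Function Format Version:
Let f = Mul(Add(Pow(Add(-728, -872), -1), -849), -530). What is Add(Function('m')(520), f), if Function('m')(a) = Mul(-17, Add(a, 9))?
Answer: Rational(70556373, 160) ≈ 4.4098e+5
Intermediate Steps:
f = Rational(71995253, 160) (f = Mul(Add(Pow(-1600, -1), -849), -530) = Mul(Add(Rational(-1, 1600), -849), -530) = Mul(Rational(-1358401, 1600), -530) = Rational(71995253, 160) ≈ 4.4997e+5)
Function('m')(a) = Add(-153, Mul(-17, a)) (Function('m')(a) = Mul(-17, Add(9, a)) = Add(-153, Mul(-17, a)))
Add(Function('m')(520), f) = Add(Add(-153, Mul(-17, 520)), Rational(71995253, 160)) = Add(Add(-153, -8840), Rational(71995253, 160)) = Add(-8993, Rational(71995253, 160)) = Rational(70556373, 160)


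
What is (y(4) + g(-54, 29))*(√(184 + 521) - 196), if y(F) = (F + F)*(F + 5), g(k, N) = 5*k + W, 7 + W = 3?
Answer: 39592 - 202*√705 ≈ 34229.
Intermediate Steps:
W = -4 (W = -7 + 3 = -4)
g(k, N) = -4 + 5*k (g(k, N) = 5*k - 4 = -4 + 5*k)
y(F) = 2*F*(5 + F) (y(F) = (2*F)*(5 + F) = 2*F*(5 + F))
(y(4) + g(-54, 29))*(√(184 + 521) - 196) = (2*4*(5 + 4) + (-4 + 5*(-54)))*(√(184 + 521) - 196) = (2*4*9 + (-4 - 270))*(√705 - 196) = (72 - 274)*(-196 + √705) = -202*(-196 + √705) = 39592 - 202*√705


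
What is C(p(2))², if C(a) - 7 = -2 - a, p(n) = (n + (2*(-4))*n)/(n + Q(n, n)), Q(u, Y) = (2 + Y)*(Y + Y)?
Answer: 2704/81 ≈ 33.383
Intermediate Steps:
Q(u, Y) = 2*Y*(2 + Y) (Q(u, Y) = (2 + Y)*(2*Y) = 2*Y*(2 + Y))
p(n) = -7*n/(n + 2*n*(2 + n)) (p(n) = (n + (2*(-4))*n)/(n + 2*n*(2 + n)) = (n - 8*n)/(n + 2*n*(2 + n)) = (-7*n)/(n + 2*n*(2 + n)) = -7*n/(n + 2*n*(2 + n)))
C(a) = 5 - a (C(a) = 7 + (-2 - a) = 5 - a)
C(p(2))² = (5 - (-7)/(5 + 2*2))² = (5 - (-7)/(5 + 4))² = (5 - (-7)/9)² = (5 - 1*(-7/9))² = (5 + 7/9)² = (52/9)² = 2704/81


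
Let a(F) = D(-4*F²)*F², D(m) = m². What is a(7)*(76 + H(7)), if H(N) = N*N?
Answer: 235298000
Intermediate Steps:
H(N) = N²
a(F) = 16*F⁶ (a(F) = (-4*F²)²*F² = (16*F⁴)*F² = 16*F⁶)
a(7)*(76 + H(7)) = (16*7⁶)*(76 + 7²) = (16*117649)*(76 + 49) = 1882384*125 = 235298000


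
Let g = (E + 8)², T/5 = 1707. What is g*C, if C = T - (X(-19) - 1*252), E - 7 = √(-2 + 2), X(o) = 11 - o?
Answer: 1970325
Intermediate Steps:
T = 8535 (T = 5*1707 = 8535)
E = 7 (E = 7 + √(-2 + 2) = 7 + √0 = 7 + 0 = 7)
C = 8757 (C = 8535 - ((11 - 1*(-19)) - 1*252) = 8535 - ((11 + 19) - 252) = 8535 - (30 - 252) = 8535 - 1*(-222) = 8535 + 222 = 8757)
g = 225 (g = (7 + 8)² = 15² = 225)
g*C = 225*8757 = 1970325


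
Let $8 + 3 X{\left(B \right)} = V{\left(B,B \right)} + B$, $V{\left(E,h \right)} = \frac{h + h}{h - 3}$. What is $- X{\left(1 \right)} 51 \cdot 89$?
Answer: $12104$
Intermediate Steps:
$V{\left(E,h \right)} = \frac{2 h}{-3 + h}$
$X{\left(B \right)} = - \frac{8}{3} + \frac{B}{3} + \frac{2 B}{3 \left(-3 + B\right)}$ ($X{\left(B \right)} = - \frac{8}{3} + \frac{\frac{2 B}{-3 + B} + B}{3} = - \frac{8}{3} + \frac{B + \frac{2 B}{-3 + B}}{3} = - \frac{8}{3} + \left(\frac{B}{3} + \frac{2 B}{3 \left(-3 + B\right)}\right) = - \frac{8}{3} + \frac{B}{3} + \frac{2 B}{3 \left(-3 + B\right)}$)
$- X{\left(1 \right)} 51 \cdot 89 = - \frac{24 + 1^{2} - 9}{3 \left(-3 + 1\right)} 51 \cdot 89 = - \frac{24 + 1 - 9}{3 \left(-2\right)} 51 \cdot 89 = - \frac{1}{3} \left(- \frac{1}{2}\right) 16 \cdot 51 \cdot 89 = - \left(- \frac{8}{3}\right) 51 \cdot 89 = - \left(-136\right) 89 = \left(-1\right) \left(-12104\right) = 12104$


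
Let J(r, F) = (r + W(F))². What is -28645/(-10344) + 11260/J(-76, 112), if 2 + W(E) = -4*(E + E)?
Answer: 6822824365/2453276136 ≈ 2.7811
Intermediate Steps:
W(E) = -2 - 8*E (W(E) = -2 - 4*(E + E) = -2 - 8*E)
J(r, F) = (-2 + r - 8*F)² (J(r, F) = (r + (-2 - 8*F))² = (-2 + r - 8*F)²)
-28645/(-10344) + 11260/J(-76, 112) = -28645/(-10344) + 11260/((2 - 1*(-76) + 8*112)²) = -28645*(-1/10344) + 11260/((2 + 76 + 896)²) = 28645/10344 + 11260/(974²) = 28645/10344 + 11260/948676 = 28645/10344 + 11260*(1/948676) = 28645/10344 + 2815/237169 = 6822824365/2453276136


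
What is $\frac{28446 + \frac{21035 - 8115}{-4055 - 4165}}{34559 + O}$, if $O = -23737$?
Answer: $\frac{5845330}{2223921} \approx 2.6284$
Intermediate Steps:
$\frac{28446 + \frac{21035 - 8115}{-4055 - 4165}}{34559 + O} = \frac{28446 + \frac{21035 - 8115}{-4055 - 4165}}{34559 - 23737} = \frac{28446 + \frac{12920}{-8220}}{10822} = \left(28446 + 12920 \left(- \frac{1}{8220}\right)\right) \frac{1}{10822} = \left(28446 - \frac{646}{411}\right) \frac{1}{10822} = \frac{11690660}{411} \cdot \frac{1}{10822} = \frac{5845330}{2223921}$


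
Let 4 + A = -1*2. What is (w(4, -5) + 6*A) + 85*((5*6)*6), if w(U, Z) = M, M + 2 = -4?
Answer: 15258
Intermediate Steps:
M = -6 (M = -2 - 4 = -6)
w(U, Z) = -6
A = -6 (A = -4 - 1*2 = -4 - 2 = -6)
(w(4, -5) + 6*A) + 85*((5*6)*6) = (-6 + 6*(-6)) + 85*((5*6)*6) = (-6 - 36) + 85*(30*6) = -42 + 85*180 = -42 + 15300 = 15258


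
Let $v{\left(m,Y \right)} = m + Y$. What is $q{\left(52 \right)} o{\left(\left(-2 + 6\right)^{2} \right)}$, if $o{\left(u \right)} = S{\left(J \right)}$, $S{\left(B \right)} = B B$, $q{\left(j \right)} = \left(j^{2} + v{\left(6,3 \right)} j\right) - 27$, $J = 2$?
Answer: $12580$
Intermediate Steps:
$v{\left(m,Y \right)} = Y + m$
$q{\left(j \right)} = -27 + j^{2} + 9 j$ ($q{\left(j \right)} = \left(j^{2} + \left(3 + 6\right) j\right) - 27 = \left(j^{2} + 9 j\right) - 27 = -27 + j^{2} + 9 j$)
$S{\left(B \right)} = B^{2}$
$o{\left(u \right)} = 4$ ($o{\left(u \right)} = 2^{2} = 4$)
$q{\left(52 \right)} o{\left(\left(-2 + 6\right)^{2} \right)} = \left(-27 + 52^{2} + 9 \cdot 52\right) 4 = \left(-27 + 2704 + 468\right) 4 = 3145 \cdot 4 = 12580$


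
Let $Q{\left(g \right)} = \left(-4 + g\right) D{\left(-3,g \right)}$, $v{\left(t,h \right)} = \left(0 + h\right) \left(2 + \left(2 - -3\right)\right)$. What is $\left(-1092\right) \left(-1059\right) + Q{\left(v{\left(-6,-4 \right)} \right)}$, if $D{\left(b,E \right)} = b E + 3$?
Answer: $1153644$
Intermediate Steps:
$v{\left(t,h \right)} = 7 h$ ($v{\left(t,h \right)} = h \left(2 + \left(2 + 3\right)\right) = h \left(2 + 5\right) = h 7 = 7 h$)
$D{\left(b,E \right)} = 3 + E b$ ($D{\left(b,E \right)} = E b + 3 = 3 + E b$)
$Q{\left(g \right)} = \left(-4 + g\right) \left(3 - 3 g\right)$ ($Q{\left(g \right)} = \left(-4 + g\right) \left(3 + g \left(-3\right)\right) = \left(-4 + g\right) \left(3 - 3 g\right)$)
$\left(-1092\right) \left(-1059\right) + Q{\left(v{\left(-6,-4 \right)} \right)} = \left(-1092\right) \left(-1059\right) + 3 \left(1 - 7 \left(-4\right)\right) \left(-4 + 7 \left(-4\right)\right) = 1156428 + 3 \left(1 - -28\right) \left(-4 - 28\right) = 1156428 + 3 \left(1 + 28\right) \left(-32\right) = 1156428 + 3 \cdot 29 \left(-32\right) = 1156428 - 2784 = 1153644$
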